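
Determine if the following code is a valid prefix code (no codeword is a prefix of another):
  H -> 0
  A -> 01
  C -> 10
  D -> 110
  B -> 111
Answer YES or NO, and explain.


Checking each pair (does one codeword prefix another?):
  H='0' vs A='01': prefix -- VIOLATION

NO -- this is NOT a valid prefix code. H (0) is a prefix of A (01).


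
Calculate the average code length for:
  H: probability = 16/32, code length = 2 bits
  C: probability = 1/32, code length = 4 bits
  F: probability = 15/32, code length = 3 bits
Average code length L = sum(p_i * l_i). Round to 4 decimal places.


Weighted contributions p_i * l_i:
  H: (16/32) * 2 = 32/32
  C: (1/32) * 4 = 4/32
  F: (15/32) * 3 = 45/32
Sum = (32 + 4 + 45)/32 = 81/32

L = 81/32 = 2.5313 bits/symbol


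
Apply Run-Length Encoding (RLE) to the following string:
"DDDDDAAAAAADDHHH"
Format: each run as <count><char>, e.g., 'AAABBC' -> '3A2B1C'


Scanning runs left to right:
  i=0: run of 'D' x 5 -> '5D'
  i=5: run of 'A' x 6 -> '6A'
  i=11: run of 'D' x 2 -> '2D'
  i=13: run of 'H' x 3 -> '3H'

RLE = 5D6A2D3H


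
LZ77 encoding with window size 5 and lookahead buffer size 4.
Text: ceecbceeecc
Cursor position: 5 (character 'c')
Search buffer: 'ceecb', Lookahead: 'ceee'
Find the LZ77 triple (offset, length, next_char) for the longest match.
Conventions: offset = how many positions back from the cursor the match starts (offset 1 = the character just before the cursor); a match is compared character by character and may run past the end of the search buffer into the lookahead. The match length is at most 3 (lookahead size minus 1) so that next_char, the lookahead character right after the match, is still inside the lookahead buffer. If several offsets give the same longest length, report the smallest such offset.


Try each offset into the search buffer:
  offset=1 (pos 4, char 'b'): match length 0
  offset=2 (pos 3, char 'c'): match length 1
  offset=3 (pos 2, char 'e'): match length 0
  offset=4 (pos 1, char 'e'): match length 0
  offset=5 (pos 0, char 'c'): match length 3
Longest match has length 3 at offset 5.
next_char = character at position 5 + 3 = 8 -> 'e'

Best match: offset=5, length=3 (matching 'cee' starting at position 0)
LZ77 triple: (5, 3, 'e')


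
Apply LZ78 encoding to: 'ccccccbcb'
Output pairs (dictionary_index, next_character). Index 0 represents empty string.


LZ78 encoding steps:
Dictionary: {0: ''}
Step 1: w='' (idx 0), next='c' -> output (0, 'c'), add 'c' as idx 1
Step 2: w='c' (idx 1), next='c' -> output (1, 'c'), add 'cc' as idx 2
Step 3: w='cc' (idx 2), next='c' -> output (2, 'c'), add 'ccc' as idx 3
Step 4: w='' (idx 0), next='b' -> output (0, 'b'), add 'b' as idx 4
Step 5: w='c' (idx 1), next='b' -> output (1, 'b'), add 'cb' as idx 5


Encoded: [(0, 'c'), (1, 'c'), (2, 'c'), (0, 'b'), (1, 'b')]


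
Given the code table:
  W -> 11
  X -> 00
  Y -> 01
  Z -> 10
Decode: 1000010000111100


Decoding:
10 -> Z
00 -> X
01 -> Y
00 -> X
00 -> X
11 -> W
11 -> W
00 -> X


Result: ZXYXXWWX


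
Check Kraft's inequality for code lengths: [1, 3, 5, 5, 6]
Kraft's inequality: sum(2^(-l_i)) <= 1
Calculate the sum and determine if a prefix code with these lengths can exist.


Sum = 2^(-1) + 2^(-3) + 2^(-5) + 2^(-5) + 2^(-6)
    = 0.5 + 0.125 + 0.03125 + 0.03125 + 0.015625
    = 45/64 = 0.703125
Since 0.703125 <= 1, Kraft's inequality IS satisfied.
A prefix code with these lengths CAN exist.

Kraft sum = 0.703125. Satisfied.


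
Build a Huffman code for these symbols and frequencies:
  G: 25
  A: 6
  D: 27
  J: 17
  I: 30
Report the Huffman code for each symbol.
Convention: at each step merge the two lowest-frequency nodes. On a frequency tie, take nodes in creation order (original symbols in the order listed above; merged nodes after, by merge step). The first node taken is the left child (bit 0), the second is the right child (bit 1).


Huffman tree construction:
Step 1: Merge A(6) + J(17) = 23
Step 2: Merge (A+J)(23) + G(25) = 48
Step 3: Merge D(27) + I(30) = 57
Step 4: Merge ((A+J)+G)(48) + (D+I)(57) = 105
Read each symbol's code off the tree from the root (left child = 0, right child = 1).

Codes:
  G: 01 (length 2)
  A: 000 (length 3)
  D: 10 (length 2)
  J: 001 (length 3)
  I: 11 (length 2)
Average code length: 233/105 = 2.2190 bits/symbol


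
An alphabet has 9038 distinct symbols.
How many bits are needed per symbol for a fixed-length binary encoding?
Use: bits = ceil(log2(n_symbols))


log2(9038) = 13.1418
Bracket: 2^13 = 8192 < 9038 <= 2^14 = 16384
So ceil(log2(9038)) = 14

bits = ceil(log2(9038)) = ceil(13.1418) = 14 bits


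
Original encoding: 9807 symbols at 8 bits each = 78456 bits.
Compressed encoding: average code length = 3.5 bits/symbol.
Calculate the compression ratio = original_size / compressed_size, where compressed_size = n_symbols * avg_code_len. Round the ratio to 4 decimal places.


original_size = n_symbols * orig_bits = 9807 * 8 = 78456 bits
compressed_size = n_symbols * avg_code_len = 9807 * 3.5 = 34324.5 bits
ratio = original_size / compressed_size = 78456 / 34324.5 = 2.2857

Compression ratio = 2.2857


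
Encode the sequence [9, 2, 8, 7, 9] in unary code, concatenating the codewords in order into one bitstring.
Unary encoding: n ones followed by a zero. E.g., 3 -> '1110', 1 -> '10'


Encode each number as n ones followed by a terminating 0:
  9 -> 1111111110 (10 bits)
  2 -> 110 (3 bits)
  8 -> 111111110 (9 bits)
  7 -> 11111110 (8 bits)
  9 -> 1111111110 (10 bits)
Total length = 10 + 3 + 9 + 8 + 10 = 40 bits.

Unary([9, 2, 8, 7, 9]) = 1111111110110111111110111111101111111110 (40 bits)


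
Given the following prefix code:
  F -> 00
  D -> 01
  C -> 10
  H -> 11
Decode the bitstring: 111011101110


Decoding step by step:
Bits 11 -> H
Bits 10 -> C
Bits 11 -> H
Bits 10 -> C
Bits 11 -> H
Bits 10 -> C


Decoded message: HCHCHC


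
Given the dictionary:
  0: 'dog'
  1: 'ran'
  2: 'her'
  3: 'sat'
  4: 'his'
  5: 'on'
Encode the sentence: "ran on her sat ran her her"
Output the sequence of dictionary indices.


Look up each word in the dictionary:
  'ran' -> 1
  'on' -> 5
  'her' -> 2
  'sat' -> 3
  'ran' -> 1
  'her' -> 2
  'her' -> 2

Encoded: [1, 5, 2, 3, 1, 2, 2]


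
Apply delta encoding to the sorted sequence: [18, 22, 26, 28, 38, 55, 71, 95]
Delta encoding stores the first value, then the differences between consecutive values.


First value: 18
Deltas:
  22 - 18 = 4
  26 - 22 = 4
  28 - 26 = 2
  38 - 28 = 10
  55 - 38 = 17
  71 - 55 = 16
  95 - 71 = 24


Delta encoded: [18, 4, 4, 2, 10, 17, 16, 24]


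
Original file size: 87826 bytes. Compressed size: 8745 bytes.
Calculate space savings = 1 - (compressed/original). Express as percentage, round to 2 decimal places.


ratio = compressed/original = 8745/87826 = 0.099572
savings = 1 - ratio = 1 - 0.099572 = 0.900428
as a percentage: 0.900428 * 100 = 90.04%

Space savings = 1 - 8745/87826 = 90.04%


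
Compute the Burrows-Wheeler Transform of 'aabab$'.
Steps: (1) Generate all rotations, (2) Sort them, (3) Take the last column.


Rotations (sorted):
  0: $aabab -> last char: b
  1: aabab$ -> last char: $
  2: ab$aab -> last char: b
  3: abab$a -> last char: a
  4: b$aaba -> last char: a
  5: bab$aa -> last char: a


BWT = b$baaa


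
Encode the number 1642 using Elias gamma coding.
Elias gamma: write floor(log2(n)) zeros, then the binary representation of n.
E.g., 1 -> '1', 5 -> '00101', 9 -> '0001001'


num_bits = floor(log2(1642)) + 1 = 11
leading_zeros = num_bits - 1 = 10
binary(1642) = 11001101010

Elias gamma(1642) = '0000000000' + '11001101010' = 000000000011001101010 (21 bits)


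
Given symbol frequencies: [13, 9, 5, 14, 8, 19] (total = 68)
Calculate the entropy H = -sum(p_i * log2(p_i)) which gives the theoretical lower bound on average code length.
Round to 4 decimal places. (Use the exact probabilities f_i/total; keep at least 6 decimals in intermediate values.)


Per-symbol terms -p_i * log2(p_i) with p_i = f_i/68:
  p = 13/68 = 0.191176: log2(p) = -2.387023, -p*log2(p) = 0.456343
  p = 9/68 = 0.132353: log2(p) = -2.917538, -p*log2(p) = 0.386145
  p = 5/68 = 0.073529: log2(p) = -3.765535, -p*log2(p) = 0.276878
  p = 14/68 = 0.205882: log2(p) = -2.280108, -p*log2(p) = 0.469434
  p = 8/68 = 0.117647: log2(p) = -3.087463, -p*log2(p) = 0.363231
  p = 19/68 = 0.279412: log2(p) = -1.839535, -p*log2(p) = 0.513988
H = 0.456343 + 0.386145 + 0.276878 + 0.469434 + 0.363231 + 0.513988 = 2.466019

H = 2.466 bits/symbol


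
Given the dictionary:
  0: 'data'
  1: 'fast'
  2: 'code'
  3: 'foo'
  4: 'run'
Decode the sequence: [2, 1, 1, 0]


Look up each index in the dictionary:
  2 -> 'code'
  1 -> 'fast'
  1 -> 'fast'
  0 -> 'data'

Decoded: "code fast fast data"


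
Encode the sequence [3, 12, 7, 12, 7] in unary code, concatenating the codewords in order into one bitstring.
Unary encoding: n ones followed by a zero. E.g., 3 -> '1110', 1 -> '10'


Encode each number as n ones followed by a terminating 0:
  3 -> 1110 (4 bits)
  12 -> 1111111111110 (13 bits)
  7 -> 11111110 (8 bits)
  12 -> 1111111111110 (13 bits)
  7 -> 11111110 (8 bits)
Total length = 4 + 13 + 8 + 13 + 8 = 46 bits.

Unary([3, 12, 7, 12, 7]) = 1110111111111111011111110111111111111011111110 (46 bits)


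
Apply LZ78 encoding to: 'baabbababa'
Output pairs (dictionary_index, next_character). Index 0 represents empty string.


LZ78 encoding steps:
Dictionary: {0: ''}
Step 1: w='' (idx 0), next='b' -> output (0, 'b'), add 'b' as idx 1
Step 2: w='' (idx 0), next='a' -> output (0, 'a'), add 'a' as idx 2
Step 3: w='a' (idx 2), next='b' -> output (2, 'b'), add 'ab' as idx 3
Step 4: w='b' (idx 1), next='a' -> output (1, 'a'), add 'ba' as idx 4
Step 5: w='ba' (idx 4), next='b' -> output (4, 'b'), add 'bab' as idx 5
Step 6: w='a' (idx 2), end of input -> output (2, '')


Encoded: [(0, 'b'), (0, 'a'), (2, 'b'), (1, 'a'), (4, 'b'), (2, '')]


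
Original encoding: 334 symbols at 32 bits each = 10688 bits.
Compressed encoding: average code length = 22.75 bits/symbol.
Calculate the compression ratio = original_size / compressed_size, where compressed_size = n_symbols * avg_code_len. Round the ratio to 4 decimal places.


original_size = n_symbols * orig_bits = 334 * 32 = 10688 bits
compressed_size = n_symbols * avg_code_len = 334 * 22.75 = 7598.5 bits
ratio = original_size / compressed_size = 10688 / 7598.5 = 1.4066

Compression ratio = 1.4066


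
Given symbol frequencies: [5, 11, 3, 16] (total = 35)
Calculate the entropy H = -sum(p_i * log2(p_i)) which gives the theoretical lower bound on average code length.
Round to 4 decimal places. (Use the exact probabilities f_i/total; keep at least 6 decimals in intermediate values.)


Per-symbol terms -p_i * log2(p_i) with p_i = f_i/35:
  p = 5/35 = 0.142857: log2(p) = -2.807355, -p*log2(p) = 0.401051
  p = 11/35 = 0.314286: log2(p) = -1.669851, -p*log2(p) = 0.524810
  p = 3/35 = 0.085714: log2(p) = -3.544321, -p*log2(p) = 0.303799
  p = 16/35 = 0.457143: log2(p) = -1.129283, -p*log2(p) = 0.516244
H = 0.401051 + 0.524810 + 0.303799 + 0.516244 = 1.745904

H = 1.7459 bits/symbol


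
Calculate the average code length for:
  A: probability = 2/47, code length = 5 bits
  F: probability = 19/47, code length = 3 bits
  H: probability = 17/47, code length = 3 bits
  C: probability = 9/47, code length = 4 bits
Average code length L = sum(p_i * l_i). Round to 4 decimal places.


Weighted contributions p_i * l_i:
  A: (2/47) * 5 = 10/47
  F: (19/47) * 3 = 57/47
  H: (17/47) * 3 = 51/47
  C: (9/47) * 4 = 36/47
Sum = (10 + 57 + 51 + 36)/47 = 154/47

L = 154/47 = 3.2766 bits/symbol


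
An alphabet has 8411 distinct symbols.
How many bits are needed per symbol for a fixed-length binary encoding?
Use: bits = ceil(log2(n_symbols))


log2(8411) = 13.0381
Bracket: 2^13 = 8192 < 8411 <= 2^14 = 16384
So ceil(log2(8411)) = 14

bits = ceil(log2(8411)) = ceil(13.0381) = 14 bits


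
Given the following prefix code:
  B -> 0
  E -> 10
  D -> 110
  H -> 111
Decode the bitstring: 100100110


Decoding step by step:
Bits 10 -> E
Bits 0 -> B
Bits 10 -> E
Bits 0 -> B
Bits 110 -> D


Decoded message: EBEBD


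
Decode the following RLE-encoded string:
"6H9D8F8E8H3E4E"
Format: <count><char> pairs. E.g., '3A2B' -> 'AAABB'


Expanding each <count><char> pair:
  6H -> 'HHHHHH'
  9D -> 'DDDDDDDDD'
  8F -> 'FFFFFFFF'
  8E -> 'EEEEEEEE'
  8H -> 'HHHHHHHH'
  3E -> 'EEE'
  4E -> 'EEEE'

Decoded = HHHHHHDDDDDDDDDFFFFFFFFEEEEEEEEHHHHHHHHEEEEEEE


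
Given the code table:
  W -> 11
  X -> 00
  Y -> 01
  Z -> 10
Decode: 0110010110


Decoding:
01 -> Y
10 -> Z
01 -> Y
01 -> Y
10 -> Z


Result: YZYYZ


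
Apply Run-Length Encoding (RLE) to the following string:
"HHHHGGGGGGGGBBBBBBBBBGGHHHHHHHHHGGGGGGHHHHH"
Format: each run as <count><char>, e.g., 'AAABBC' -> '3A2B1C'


Scanning runs left to right:
  i=0: run of 'H' x 4 -> '4H'
  i=4: run of 'G' x 8 -> '8G'
  i=12: run of 'B' x 9 -> '9B'
  i=21: run of 'G' x 2 -> '2G'
  i=23: run of 'H' x 9 -> '9H'
  i=32: run of 'G' x 6 -> '6G'
  i=38: run of 'H' x 5 -> '5H'

RLE = 4H8G9B2G9H6G5H


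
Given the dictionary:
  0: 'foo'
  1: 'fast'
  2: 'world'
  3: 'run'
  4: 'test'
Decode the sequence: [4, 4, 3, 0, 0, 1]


Look up each index in the dictionary:
  4 -> 'test'
  4 -> 'test'
  3 -> 'run'
  0 -> 'foo'
  0 -> 'foo'
  1 -> 'fast'

Decoded: "test test run foo foo fast"


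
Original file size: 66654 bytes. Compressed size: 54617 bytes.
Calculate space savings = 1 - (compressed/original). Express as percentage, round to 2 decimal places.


ratio = compressed/original = 54617/66654 = 0.819411
savings = 1 - ratio = 1 - 0.819411 = 0.180589
as a percentage: 0.180589 * 100 = 18.06%

Space savings = 1 - 54617/66654 = 18.06%


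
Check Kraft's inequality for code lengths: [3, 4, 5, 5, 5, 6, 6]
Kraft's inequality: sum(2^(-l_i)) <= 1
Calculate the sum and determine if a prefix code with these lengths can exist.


Sum = 2^(-3) + 2^(-4) + 2^(-5) + 2^(-5) + 2^(-5) + 2^(-6) + 2^(-6)
    = 0.125 + 0.0625 + 0.03125 + 0.03125 + 0.03125 + 0.015625 + 0.015625
    = 20/64 = 0.3125
Since 0.3125 <= 1, Kraft's inequality IS satisfied.
A prefix code with these lengths CAN exist.

Kraft sum = 0.3125. Satisfied.


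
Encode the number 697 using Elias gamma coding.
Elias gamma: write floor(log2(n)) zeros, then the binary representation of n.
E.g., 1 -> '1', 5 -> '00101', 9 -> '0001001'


num_bits = floor(log2(697)) + 1 = 10
leading_zeros = num_bits - 1 = 9
binary(697) = 1010111001

Elias gamma(697) = '000000000' + '1010111001' = 0000000001010111001 (19 bits)


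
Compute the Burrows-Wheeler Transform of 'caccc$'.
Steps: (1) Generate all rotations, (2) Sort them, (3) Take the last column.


Rotations (sorted):
  0: $caccc -> last char: c
  1: accc$c -> last char: c
  2: c$cacc -> last char: c
  3: caccc$ -> last char: $
  4: cc$cac -> last char: c
  5: ccc$ca -> last char: a


BWT = ccc$ca


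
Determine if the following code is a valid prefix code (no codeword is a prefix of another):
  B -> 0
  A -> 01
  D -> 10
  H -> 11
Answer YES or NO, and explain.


Checking each pair (does one codeword prefix another?):
  B='0' vs A='01': prefix -- VIOLATION

NO -- this is NOT a valid prefix code. B (0) is a prefix of A (01).


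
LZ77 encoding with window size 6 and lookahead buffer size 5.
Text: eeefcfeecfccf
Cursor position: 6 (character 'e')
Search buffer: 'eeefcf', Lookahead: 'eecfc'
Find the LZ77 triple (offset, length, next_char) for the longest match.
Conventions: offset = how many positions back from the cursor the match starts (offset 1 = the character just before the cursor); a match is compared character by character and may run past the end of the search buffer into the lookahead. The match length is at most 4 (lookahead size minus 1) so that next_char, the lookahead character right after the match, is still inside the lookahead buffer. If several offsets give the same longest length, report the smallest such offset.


Try each offset into the search buffer:
  offset=1 (pos 5, char 'f'): match length 0
  offset=2 (pos 4, char 'c'): match length 0
  offset=3 (pos 3, char 'f'): match length 0
  offset=4 (pos 2, char 'e'): match length 1
  offset=5 (pos 1, char 'e'): match length 2
  offset=6 (pos 0, char 'e'): match length 2
Longest match has length 2, found at offsets 5, 6; take the smallest, offset 5.
next_char = character at position 6 + 2 = 8 -> 'c'

Best match: offset=5, length=2 (matching 'ee' starting at position 1)
LZ77 triple: (5, 2, 'c')


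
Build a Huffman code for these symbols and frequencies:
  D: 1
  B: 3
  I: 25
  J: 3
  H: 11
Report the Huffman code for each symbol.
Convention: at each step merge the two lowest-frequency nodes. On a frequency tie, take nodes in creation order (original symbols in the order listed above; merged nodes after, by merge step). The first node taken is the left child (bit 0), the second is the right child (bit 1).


Huffman tree construction:
Step 1: Merge D(1) + B(3) = 4
Step 2: Merge J(3) + (D+B)(4) = 7
Step 3: Merge (J+(D+B))(7) + H(11) = 18
Step 4: Merge ((J+(D+B))+H)(18) + I(25) = 43
Read each symbol's code off the tree from the root (left child = 0, right child = 1).

Codes:
  D: 0010 (length 4)
  B: 0011 (length 4)
  I: 1 (length 1)
  J: 000 (length 3)
  H: 01 (length 2)
Average code length: 72/43 = 1.6744 bits/symbol


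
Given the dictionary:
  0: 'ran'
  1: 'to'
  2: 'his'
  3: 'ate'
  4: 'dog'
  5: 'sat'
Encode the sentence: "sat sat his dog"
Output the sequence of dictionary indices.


Look up each word in the dictionary:
  'sat' -> 5
  'sat' -> 5
  'his' -> 2
  'dog' -> 4

Encoded: [5, 5, 2, 4]


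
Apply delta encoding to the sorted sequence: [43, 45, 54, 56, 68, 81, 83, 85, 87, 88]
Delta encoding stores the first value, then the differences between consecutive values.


First value: 43
Deltas:
  45 - 43 = 2
  54 - 45 = 9
  56 - 54 = 2
  68 - 56 = 12
  81 - 68 = 13
  83 - 81 = 2
  85 - 83 = 2
  87 - 85 = 2
  88 - 87 = 1


Delta encoded: [43, 2, 9, 2, 12, 13, 2, 2, 2, 1]


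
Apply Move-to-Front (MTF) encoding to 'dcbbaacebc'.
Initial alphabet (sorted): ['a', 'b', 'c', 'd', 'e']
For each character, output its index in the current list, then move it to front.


MTF encoding:
'd': index 3 in ['a', 'b', 'c', 'd', 'e'] -> ['d', 'a', 'b', 'c', 'e']
'c': index 3 in ['d', 'a', 'b', 'c', 'e'] -> ['c', 'd', 'a', 'b', 'e']
'b': index 3 in ['c', 'd', 'a', 'b', 'e'] -> ['b', 'c', 'd', 'a', 'e']
'b': index 0 in ['b', 'c', 'd', 'a', 'e'] -> ['b', 'c', 'd', 'a', 'e']
'a': index 3 in ['b', 'c', 'd', 'a', 'e'] -> ['a', 'b', 'c', 'd', 'e']
'a': index 0 in ['a', 'b', 'c', 'd', 'e'] -> ['a', 'b', 'c', 'd', 'e']
'c': index 2 in ['a', 'b', 'c', 'd', 'e'] -> ['c', 'a', 'b', 'd', 'e']
'e': index 4 in ['c', 'a', 'b', 'd', 'e'] -> ['e', 'c', 'a', 'b', 'd']
'b': index 3 in ['e', 'c', 'a', 'b', 'd'] -> ['b', 'e', 'c', 'a', 'd']
'c': index 2 in ['b', 'e', 'c', 'a', 'd'] -> ['c', 'b', 'e', 'a', 'd']


Output: [3, 3, 3, 0, 3, 0, 2, 4, 3, 2]


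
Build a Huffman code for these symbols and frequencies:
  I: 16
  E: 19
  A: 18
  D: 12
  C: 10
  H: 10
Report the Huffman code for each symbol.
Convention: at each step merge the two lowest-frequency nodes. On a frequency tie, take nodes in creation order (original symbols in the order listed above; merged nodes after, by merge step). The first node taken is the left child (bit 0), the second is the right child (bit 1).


Huffman tree construction:
Step 1: Merge C(10) + H(10) = 20
Step 2: Merge D(12) + I(16) = 28
Step 3: Merge A(18) + E(19) = 37
Step 4: Merge (C+H)(20) + (D+I)(28) = 48
Step 5: Merge (A+E)(37) + ((C+H)+(D+I))(48) = 85
Read each symbol's code off the tree from the root (left child = 0, right child = 1).

Codes:
  I: 111 (length 3)
  E: 01 (length 2)
  A: 00 (length 2)
  D: 110 (length 3)
  C: 100 (length 3)
  H: 101 (length 3)
Average code length: 218/85 = 2.5647 bits/symbol


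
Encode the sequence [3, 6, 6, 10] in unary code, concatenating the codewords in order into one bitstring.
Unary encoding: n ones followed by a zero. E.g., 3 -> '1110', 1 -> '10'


Encode each number as n ones followed by a terminating 0:
  3 -> 1110 (4 bits)
  6 -> 1111110 (7 bits)
  6 -> 1111110 (7 bits)
  10 -> 11111111110 (11 bits)
Total length = 4 + 7 + 7 + 11 = 29 bits.

Unary([3, 6, 6, 10]) = 11101111110111111011111111110 (29 bits)


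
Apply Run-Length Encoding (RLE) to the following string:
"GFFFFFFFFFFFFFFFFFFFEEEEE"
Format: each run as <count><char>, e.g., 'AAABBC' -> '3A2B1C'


Scanning runs left to right:
  i=0: run of 'G' x 1 -> '1G'
  i=1: run of 'F' x 19 -> '19F'
  i=20: run of 'E' x 5 -> '5E'

RLE = 1G19F5E


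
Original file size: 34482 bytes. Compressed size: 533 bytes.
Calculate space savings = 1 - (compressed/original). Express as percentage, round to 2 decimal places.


ratio = compressed/original = 533/34482 = 0.015457
savings = 1 - ratio = 1 - 0.015457 = 0.984543
as a percentage: 0.984543 * 100 = 98.45%

Space savings = 1 - 533/34482 = 98.45%


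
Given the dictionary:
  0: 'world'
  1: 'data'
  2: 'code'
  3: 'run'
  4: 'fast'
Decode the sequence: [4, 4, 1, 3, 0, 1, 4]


Look up each index in the dictionary:
  4 -> 'fast'
  4 -> 'fast'
  1 -> 'data'
  3 -> 'run'
  0 -> 'world'
  1 -> 'data'
  4 -> 'fast'

Decoded: "fast fast data run world data fast"


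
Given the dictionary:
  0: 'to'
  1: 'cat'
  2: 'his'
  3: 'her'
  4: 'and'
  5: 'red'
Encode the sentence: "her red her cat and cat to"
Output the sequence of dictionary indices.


Look up each word in the dictionary:
  'her' -> 3
  'red' -> 5
  'her' -> 3
  'cat' -> 1
  'and' -> 4
  'cat' -> 1
  'to' -> 0

Encoded: [3, 5, 3, 1, 4, 1, 0]


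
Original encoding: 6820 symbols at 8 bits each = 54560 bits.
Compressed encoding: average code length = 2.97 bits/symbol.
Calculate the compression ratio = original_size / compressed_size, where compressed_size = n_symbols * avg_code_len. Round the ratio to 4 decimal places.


original_size = n_symbols * orig_bits = 6820 * 8 = 54560 bits
compressed_size = n_symbols * avg_code_len = 6820 * 2.97 = 20255.4 bits
ratio = original_size / compressed_size = 54560 / 20255.4 = 2.6936

Compression ratio = 2.6936


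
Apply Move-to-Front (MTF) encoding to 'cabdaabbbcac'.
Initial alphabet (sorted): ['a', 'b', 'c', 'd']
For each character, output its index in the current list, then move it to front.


MTF encoding:
'c': index 2 in ['a', 'b', 'c', 'd'] -> ['c', 'a', 'b', 'd']
'a': index 1 in ['c', 'a', 'b', 'd'] -> ['a', 'c', 'b', 'd']
'b': index 2 in ['a', 'c', 'b', 'd'] -> ['b', 'a', 'c', 'd']
'd': index 3 in ['b', 'a', 'c', 'd'] -> ['d', 'b', 'a', 'c']
'a': index 2 in ['d', 'b', 'a', 'c'] -> ['a', 'd', 'b', 'c']
'a': index 0 in ['a', 'd', 'b', 'c'] -> ['a', 'd', 'b', 'c']
'b': index 2 in ['a', 'd', 'b', 'c'] -> ['b', 'a', 'd', 'c']
'b': index 0 in ['b', 'a', 'd', 'c'] -> ['b', 'a', 'd', 'c']
'b': index 0 in ['b', 'a', 'd', 'c'] -> ['b', 'a', 'd', 'c']
'c': index 3 in ['b', 'a', 'd', 'c'] -> ['c', 'b', 'a', 'd']
'a': index 2 in ['c', 'b', 'a', 'd'] -> ['a', 'c', 'b', 'd']
'c': index 1 in ['a', 'c', 'b', 'd'] -> ['c', 'a', 'b', 'd']


Output: [2, 1, 2, 3, 2, 0, 2, 0, 0, 3, 2, 1]


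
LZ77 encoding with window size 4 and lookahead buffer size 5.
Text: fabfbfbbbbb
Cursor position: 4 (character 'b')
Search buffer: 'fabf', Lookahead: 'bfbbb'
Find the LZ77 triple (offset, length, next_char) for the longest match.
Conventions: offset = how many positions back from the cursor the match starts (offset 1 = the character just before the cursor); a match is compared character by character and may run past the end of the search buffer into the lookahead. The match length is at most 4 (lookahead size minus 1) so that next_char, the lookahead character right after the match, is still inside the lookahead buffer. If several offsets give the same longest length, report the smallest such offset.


Try each offset into the search buffer:
  offset=1 (pos 3, char 'f'): match length 0
  offset=2 (pos 2, char 'b'): match length 3
  offset=3 (pos 1, char 'a'): match length 0
  offset=4 (pos 0, char 'f'): match length 0
Longest match has length 3 at offset 2.
next_char = character at position 4 + 3 = 7 -> 'b'

Best match: offset=2, length=3 (matching 'bfb' starting at position 2)
LZ77 triple: (2, 3, 'b')


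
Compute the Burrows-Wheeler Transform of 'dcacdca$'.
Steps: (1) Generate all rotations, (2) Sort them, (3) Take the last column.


Rotations (sorted):
  0: $dcacdca -> last char: a
  1: a$dcacdc -> last char: c
  2: acdca$dc -> last char: c
  3: ca$dcacd -> last char: d
  4: cacdca$d -> last char: d
  5: cdca$dca -> last char: a
  6: dca$dcac -> last char: c
  7: dcacdca$ -> last char: $


BWT = accddac$


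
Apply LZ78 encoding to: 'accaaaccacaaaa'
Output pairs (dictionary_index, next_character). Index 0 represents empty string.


LZ78 encoding steps:
Dictionary: {0: ''}
Step 1: w='' (idx 0), next='a' -> output (0, 'a'), add 'a' as idx 1
Step 2: w='' (idx 0), next='c' -> output (0, 'c'), add 'c' as idx 2
Step 3: w='c' (idx 2), next='a' -> output (2, 'a'), add 'ca' as idx 3
Step 4: w='a' (idx 1), next='a' -> output (1, 'a'), add 'aa' as idx 4
Step 5: w='c' (idx 2), next='c' -> output (2, 'c'), add 'cc' as idx 5
Step 6: w='a' (idx 1), next='c' -> output (1, 'c'), add 'ac' as idx 6
Step 7: w='aa' (idx 4), next='a' -> output (4, 'a'), add 'aaa' as idx 7
Step 8: w='a' (idx 1), end of input -> output (1, '')


Encoded: [(0, 'a'), (0, 'c'), (2, 'a'), (1, 'a'), (2, 'c'), (1, 'c'), (4, 'a'), (1, '')]


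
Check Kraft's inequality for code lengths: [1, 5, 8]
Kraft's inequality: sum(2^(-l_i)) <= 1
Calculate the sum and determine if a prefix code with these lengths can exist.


Sum = 2^(-1) + 2^(-5) + 2^(-8)
    = 0.5 + 0.03125 + 0.00390625
    = 137/256 = 0.53515625
Since 0.53515625 <= 1, Kraft's inequality IS satisfied.
A prefix code with these lengths CAN exist.

Kraft sum = 0.53515625. Satisfied.


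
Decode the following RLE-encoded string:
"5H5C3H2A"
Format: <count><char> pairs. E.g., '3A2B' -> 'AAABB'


Expanding each <count><char> pair:
  5H -> 'HHHHH'
  5C -> 'CCCCC'
  3H -> 'HHH'
  2A -> 'AA'

Decoded = HHHHHCCCCCHHHAA


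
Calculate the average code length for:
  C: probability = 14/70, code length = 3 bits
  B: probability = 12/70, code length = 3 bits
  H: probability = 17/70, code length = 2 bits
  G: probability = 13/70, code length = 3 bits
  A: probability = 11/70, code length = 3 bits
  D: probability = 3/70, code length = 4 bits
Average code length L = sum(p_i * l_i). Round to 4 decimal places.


Weighted contributions p_i * l_i:
  C: (14/70) * 3 = 42/70
  B: (12/70) * 3 = 36/70
  H: (17/70) * 2 = 34/70
  G: (13/70) * 3 = 39/70
  A: (11/70) * 3 = 33/70
  D: (3/70) * 4 = 12/70
Sum = (42 + 36 + 34 + 39 + 33 + 12)/70 = 196/70

L = 196/70 = 2.8000 bits/symbol


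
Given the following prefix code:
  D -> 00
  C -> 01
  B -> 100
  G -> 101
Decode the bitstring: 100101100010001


Decoding step by step:
Bits 100 -> B
Bits 101 -> G
Bits 100 -> B
Bits 01 -> C
Bits 00 -> D
Bits 01 -> C


Decoded message: BGBCDC


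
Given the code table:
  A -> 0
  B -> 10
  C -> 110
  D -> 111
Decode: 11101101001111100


Decoding:
111 -> D
0 -> A
110 -> C
10 -> B
0 -> A
111 -> D
110 -> C
0 -> A


Result: DACBADCA


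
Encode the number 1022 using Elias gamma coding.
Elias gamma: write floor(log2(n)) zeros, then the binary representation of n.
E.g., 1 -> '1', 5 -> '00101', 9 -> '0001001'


num_bits = floor(log2(1022)) + 1 = 10
leading_zeros = num_bits - 1 = 9
binary(1022) = 1111111110

Elias gamma(1022) = '000000000' + '1111111110' = 0000000001111111110 (19 bits)


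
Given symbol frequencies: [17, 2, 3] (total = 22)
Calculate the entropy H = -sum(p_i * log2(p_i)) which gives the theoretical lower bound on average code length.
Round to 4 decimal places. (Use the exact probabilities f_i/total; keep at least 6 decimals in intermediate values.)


Per-symbol terms -p_i * log2(p_i) with p_i = f_i/22:
  p = 17/22 = 0.772727: log2(p) = -0.371969, -p*log2(p) = 0.287430
  p = 2/22 = 0.090909: log2(p) = -3.459432, -p*log2(p) = 0.314494
  p = 3/22 = 0.136364: log2(p) = -2.874469, -p*log2(p) = 0.391973
H = 0.287430 + 0.314494 + 0.391973 = 0.993897

H = 0.9939 bits/symbol


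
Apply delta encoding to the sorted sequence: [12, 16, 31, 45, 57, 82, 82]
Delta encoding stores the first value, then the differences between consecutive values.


First value: 12
Deltas:
  16 - 12 = 4
  31 - 16 = 15
  45 - 31 = 14
  57 - 45 = 12
  82 - 57 = 25
  82 - 82 = 0


Delta encoded: [12, 4, 15, 14, 12, 25, 0]


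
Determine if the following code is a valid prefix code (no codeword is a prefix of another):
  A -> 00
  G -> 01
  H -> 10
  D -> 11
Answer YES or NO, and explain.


Checking each pair (does one codeword prefix another?):
  A='00' vs G='01': no prefix
  A='00' vs H='10': no prefix
  A='00' vs D='11': no prefix
  G='01' vs A='00': no prefix
  G='01' vs H='10': no prefix
  G='01' vs D='11': no prefix
  H='10' vs A='00': no prefix
  H='10' vs G='01': no prefix
  H='10' vs D='11': no prefix
  D='11' vs A='00': no prefix
  D='11' vs G='01': no prefix
  D='11' vs H='10': no prefix
No violation found over all pairs.

YES -- this is a valid prefix code. No codeword is a prefix of any other codeword.


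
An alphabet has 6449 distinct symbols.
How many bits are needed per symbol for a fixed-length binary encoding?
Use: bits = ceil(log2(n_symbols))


log2(6449) = 12.6549
Bracket: 2^12 = 4096 < 6449 <= 2^13 = 8192
So ceil(log2(6449)) = 13

bits = ceil(log2(6449)) = ceil(12.6549) = 13 bits


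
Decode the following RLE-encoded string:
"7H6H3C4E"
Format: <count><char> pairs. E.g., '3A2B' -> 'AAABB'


Expanding each <count><char> pair:
  7H -> 'HHHHHHH'
  6H -> 'HHHHHH'
  3C -> 'CCC'
  4E -> 'EEEE'

Decoded = HHHHHHHHHHHHHCCCEEEE


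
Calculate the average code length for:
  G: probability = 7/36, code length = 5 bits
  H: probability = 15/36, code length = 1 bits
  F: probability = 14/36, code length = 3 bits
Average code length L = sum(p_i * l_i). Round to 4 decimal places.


Weighted contributions p_i * l_i:
  G: (7/36) * 5 = 35/36
  H: (15/36) * 1 = 15/36
  F: (14/36) * 3 = 42/36
Sum = (35 + 15 + 42)/36 = 92/36

L = 92/36 = 2.5556 bits/symbol


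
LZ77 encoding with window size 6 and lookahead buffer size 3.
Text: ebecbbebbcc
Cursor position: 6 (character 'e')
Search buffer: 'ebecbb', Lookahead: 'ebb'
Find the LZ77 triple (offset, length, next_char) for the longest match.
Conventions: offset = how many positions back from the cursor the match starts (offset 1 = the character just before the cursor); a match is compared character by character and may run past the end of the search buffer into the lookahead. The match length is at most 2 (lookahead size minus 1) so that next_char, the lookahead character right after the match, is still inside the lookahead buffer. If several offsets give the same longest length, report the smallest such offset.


Try each offset into the search buffer:
  offset=1 (pos 5, char 'b'): match length 0
  offset=2 (pos 4, char 'b'): match length 0
  offset=3 (pos 3, char 'c'): match length 0
  offset=4 (pos 2, char 'e'): match length 1
  offset=5 (pos 1, char 'b'): match length 0
  offset=6 (pos 0, char 'e'): match length 2
Longest match has length 2 at offset 6.
next_char = character at position 6 + 2 = 8 -> 'b'

Best match: offset=6, length=2 (matching 'eb' starting at position 0)
LZ77 triple: (6, 2, 'b')


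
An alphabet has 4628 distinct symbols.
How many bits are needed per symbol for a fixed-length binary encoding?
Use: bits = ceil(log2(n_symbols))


log2(4628) = 12.1762
Bracket: 2^12 = 4096 < 4628 <= 2^13 = 8192
So ceil(log2(4628)) = 13

bits = ceil(log2(4628)) = ceil(12.1762) = 13 bits


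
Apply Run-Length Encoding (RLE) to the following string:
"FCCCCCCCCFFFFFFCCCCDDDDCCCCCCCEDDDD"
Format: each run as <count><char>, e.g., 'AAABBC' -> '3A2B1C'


Scanning runs left to right:
  i=0: run of 'F' x 1 -> '1F'
  i=1: run of 'C' x 8 -> '8C'
  i=9: run of 'F' x 6 -> '6F'
  i=15: run of 'C' x 4 -> '4C'
  i=19: run of 'D' x 4 -> '4D'
  i=23: run of 'C' x 7 -> '7C'
  i=30: run of 'E' x 1 -> '1E'
  i=31: run of 'D' x 4 -> '4D'

RLE = 1F8C6F4C4D7C1E4D


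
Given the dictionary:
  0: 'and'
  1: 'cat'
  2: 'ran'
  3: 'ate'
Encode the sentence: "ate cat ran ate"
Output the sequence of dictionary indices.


Look up each word in the dictionary:
  'ate' -> 3
  'cat' -> 1
  'ran' -> 2
  'ate' -> 3

Encoded: [3, 1, 2, 3]


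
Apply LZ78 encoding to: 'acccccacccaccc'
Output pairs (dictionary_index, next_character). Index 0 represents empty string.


LZ78 encoding steps:
Dictionary: {0: ''}
Step 1: w='' (idx 0), next='a' -> output (0, 'a'), add 'a' as idx 1
Step 2: w='' (idx 0), next='c' -> output (0, 'c'), add 'c' as idx 2
Step 3: w='c' (idx 2), next='c' -> output (2, 'c'), add 'cc' as idx 3
Step 4: w='cc' (idx 3), next='a' -> output (3, 'a'), add 'cca' as idx 4
Step 5: w='cc' (idx 3), next='c' -> output (3, 'c'), add 'ccc' as idx 5
Step 6: w='a' (idx 1), next='c' -> output (1, 'c'), add 'ac' as idx 6
Step 7: w='cc' (idx 3), end of input -> output (3, '')


Encoded: [(0, 'a'), (0, 'c'), (2, 'c'), (3, 'a'), (3, 'c'), (1, 'c'), (3, '')]


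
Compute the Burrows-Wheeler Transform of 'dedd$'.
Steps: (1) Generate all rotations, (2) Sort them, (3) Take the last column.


Rotations (sorted):
  0: $dedd -> last char: d
  1: d$ded -> last char: d
  2: dd$de -> last char: e
  3: dedd$ -> last char: $
  4: edd$d -> last char: d


BWT = dde$d


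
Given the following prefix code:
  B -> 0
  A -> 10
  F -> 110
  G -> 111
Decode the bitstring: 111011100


Decoding step by step:
Bits 111 -> G
Bits 0 -> B
Bits 111 -> G
Bits 0 -> B
Bits 0 -> B


Decoded message: GBGBB


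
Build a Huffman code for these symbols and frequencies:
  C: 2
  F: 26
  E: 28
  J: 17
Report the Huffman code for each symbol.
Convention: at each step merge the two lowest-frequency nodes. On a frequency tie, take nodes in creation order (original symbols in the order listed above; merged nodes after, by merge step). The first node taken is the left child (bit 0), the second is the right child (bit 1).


Huffman tree construction:
Step 1: Merge C(2) + J(17) = 19
Step 2: Merge (C+J)(19) + F(26) = 45
Step 3: Merge E(28) + ((C+J)+F)(45) = 73
Read each symbol's code off the tree from the root (left child = 0, right child = 1).

Codes:
  C: 100 (length 3)
  F: 11 (length 2)
  E: 0 (length 1)
  J: 101 (length 3)
Average code length: 137/73 = 1.8767 bits/symbol


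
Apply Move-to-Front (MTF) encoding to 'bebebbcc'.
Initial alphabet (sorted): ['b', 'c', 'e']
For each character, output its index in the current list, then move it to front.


MTF encoding:
'b': index 0 in ['b', 'c', 'e'] -> ['b', 'c', 'e']
'e': index 2 in ['b', 'c', 'e'] -> ['e', 'b', 'c']
'b': index 1 in ['e', 'b', 'c'] -> ['b', 'e', 'c']
'e': index 1 in ['b', 'e', 'c'] -> ['e', 'b', 'c']
'b': index 1 in ['e', 'b', 'c'] -> ['b', 'e', 'c']
'b': index 0 in ['b', 'e', 'c'] -> ['b', 'e', 'c']
'c': index 2 in ['b', 'e', 'c'] -> ['c', 'b', 'e']
'c': index 0 in ['c', 'b', 'e'] -> ['c', 'b', 'e']


Output: [0, 2, 1, 1, 1, 0, 2, 0]


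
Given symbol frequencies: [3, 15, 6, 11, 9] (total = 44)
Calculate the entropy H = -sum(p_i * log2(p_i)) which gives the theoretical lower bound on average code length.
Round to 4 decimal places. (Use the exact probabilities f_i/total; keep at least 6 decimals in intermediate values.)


Per-symbol terms -p_i * log2(p_i) with p_i = f_i/44:
  p = 3/44 = 0.068182: log2(p) = -3.874469, -p*log2(p) = 0.264168
  p = 15/44 = 0.340909: log2(p) = -1.552541, -p*log2(p) = 0.529275
  p = 6/44 = 0.136364: log2(p) = -2.874469, -p*log2(p) = 0.391973
  p = 11/44 = 0.250000: log2(p) = -2.000000, -p*log2(p) = 0.500000
  p = 9/44 = 0.204545: log2(p) = -2.289507, -p*log2(p) = 0.468308
H = 0.264168 + 0.529275 + 0.391973 + 0.500000 + 0.468308 = 2.153724

H = 2.1537 bits/symbol


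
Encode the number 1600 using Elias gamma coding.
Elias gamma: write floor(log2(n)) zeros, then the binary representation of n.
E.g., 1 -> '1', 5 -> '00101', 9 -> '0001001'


num_bits = floor(log2(1600)) + 1 = 11
leading_zeros = num_bits - 1 = 10
binary(1600) = 11001000000

Elias gamma(1600) = '0000000000' + '11001000000' = 000000000011001000000 (21 bits)


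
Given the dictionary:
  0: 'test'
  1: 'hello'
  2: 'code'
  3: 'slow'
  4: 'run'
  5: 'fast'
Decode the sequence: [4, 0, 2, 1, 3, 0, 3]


Look up each index in the dictionary:
  4 -> 'run'
  0 -> 'test'
  2 -> 'code'
  1 -> 'hello'
  3 -> 'slow'
  0 -> 'test'
  3 -> 'slow'

Decoded: "run test code hello slow test slow"


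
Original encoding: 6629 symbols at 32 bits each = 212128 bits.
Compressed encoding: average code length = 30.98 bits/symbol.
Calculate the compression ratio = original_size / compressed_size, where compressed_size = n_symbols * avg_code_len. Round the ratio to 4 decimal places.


original_size = n_symbols * orig_bits = 6629 * 32 = 212128 bits
compressed_size = n_symbols * avg_code_len = 6629 * 30.98 = 205366.42 bits
ratio = original_size / compressed_size = 212128 / 205366.42 = 1.0329

Compression ratio = 1.0329


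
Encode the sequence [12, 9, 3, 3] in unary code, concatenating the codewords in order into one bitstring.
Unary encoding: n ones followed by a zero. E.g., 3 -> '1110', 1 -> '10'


Encode each number as n ones followed by a terminating 0:
  12 -> 1111111111110 (13 bits)
  9 -> 1111111110 (10 bits)
  3 -> 1110 (4 bits)
  3 -> 1110 (4 bits)
Total length = 13 + 10 + 4 + 4 = 31 bits.

Unary([12, 9, 3, 3]) = 1111111111110111111111011101110 (31 bits)


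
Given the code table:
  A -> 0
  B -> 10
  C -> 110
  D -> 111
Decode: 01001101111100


Decoding:
0 -> A
10 -> B
0 -> A
110 -> C
111 -> D
110 -> C
0 -> A


Result: ABACDCA


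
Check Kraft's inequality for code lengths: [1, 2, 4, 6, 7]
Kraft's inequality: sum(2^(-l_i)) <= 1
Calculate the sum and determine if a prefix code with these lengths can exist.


Sum = 2^(-1) + 2^(-2) + 2^(-4) + 2^(-6) + 2^(-7)
    = 0.5 + 0.25 + 0.0625 + 0.015625 + 0.0078125
    = 107/128 = 0.8359375
Since 0.8359375 <= 1, Kraft's inequality IS satisfied.
A prefix code with these lengths CAN exist.

Kraft sum = 0.8359375. Satisfied.


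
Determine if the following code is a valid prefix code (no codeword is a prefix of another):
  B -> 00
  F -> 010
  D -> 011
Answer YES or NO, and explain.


Checking each pair (does one codeword prefix another?):
  B='00' vs F='010': no prefix
  B='00' vs D='011': no prefix
  F='010' vs B='00': no prefix
  F='010' vs D='011': no prefix
  D='011' vs B='00': no prefix
  D='011' vs F='010': no prefix
No violation found over all pairs.

YES -- this is a valid prefix code. No codeword is a prefix of any other codeword.


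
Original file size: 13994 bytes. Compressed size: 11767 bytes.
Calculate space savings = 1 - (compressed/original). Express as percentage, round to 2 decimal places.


ratio = compressed/original = 11767/13994 = 0.84086
savings = 1 - ratio = 1 - 0.84086 = 0.15914
as a percentage: 0.15914 * 100 = 15.91%

Space savings = 1 - 11767/13994 = 15.91%


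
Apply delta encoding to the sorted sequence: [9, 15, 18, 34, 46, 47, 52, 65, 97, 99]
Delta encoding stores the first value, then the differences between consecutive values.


First value: 9
Deltas:
  15 - 9 = 6
  18 - 15 = 3
  34 - 18 = 16
  46 - 34 = 12
  47 - 46 = 1
  52 - 47 = 5
  65 - 52 = 13
  97 - 65 = 32
  99 - 97 = 2


Delta encoded: [9, 6, 3, 16, 12, 1, 5, 13, 32, 2]


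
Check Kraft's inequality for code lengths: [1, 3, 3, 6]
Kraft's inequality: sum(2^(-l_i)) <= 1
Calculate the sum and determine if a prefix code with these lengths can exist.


Sum = 2^(-1) + 2^(-3) + 2^(-3) + 2^(-6)
    = 0.5 + 0.125 + 0.125 + 0.015625
    = 49/64 = 0.765625
Since 0.765625 <= 1, Kraft's inequality IS satisfied.
A prefix code with these lengths CAN exist.

Kraft sum = 0.765625. Satisfied.


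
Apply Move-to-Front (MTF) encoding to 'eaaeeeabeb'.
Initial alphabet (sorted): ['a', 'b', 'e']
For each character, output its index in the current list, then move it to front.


MTF encoding:
'e': index 2 in ['a', 'b', 'e'] -> ['e', 'a', 'b']
'a': index 1 in ['e', 'a', 'b'] -> ['a', 'e', 'b']
'a': index 0 in ['a', 'e', 'b'] -> ['a', 'e', 'b']
'e': index 1 in ['a', 'e', 'b'] -> ['e', 'a', 'b']
'e': index 0 in ['e', 'a', 'b'] -> ['e', 'a', 'b']
'e': index 0 in ['e', 'a', 'b'] -> ['e', 'a', 'b']
'a': index 1 in ['e', 'a', 'b'] -> ['a', 'e', 'b']
'b': index 2 in ['a', 'e', 'b'] -> ['b', 'a', 'e']
'e': index 2 in ['b', 'a', 'e'] -> ['e', 'b', 'a']
'b': index 1 in ['e', 'b', 'a'] -> ['b', 'e', 'a']


Output: [2, 1, 0, 1, 0, 0, 1, 2, 2, 1]
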